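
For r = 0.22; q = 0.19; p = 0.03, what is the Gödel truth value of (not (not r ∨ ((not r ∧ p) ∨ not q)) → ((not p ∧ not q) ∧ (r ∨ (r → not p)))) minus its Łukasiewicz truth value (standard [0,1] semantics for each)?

Gödel evaluation:
  not r: Gödel ¬ of 0.22 = 0 (operand ≠ 0)
  not r: Gödel ¬ of 0.22 = 0 (operand ≠ 0)
  (not r ∧ p) = min(0, 0.03) = 0
  not q: Gödel ¬ of 0.19 = 0 (operand ≠ 0)
  ((not r ∧ p) ∨ not q) = max(0, 0) = 0
  (not r ∨ ((not r ∧ p) ∨ not q)) = max(0, 0) = 0
  not (not r ∨ ((not r ∧ p) ∨ not q)): Gödel ¬ of 0 = 1 (operand is 0)
  not p: Gödel ¬ of 0.03 = 0 (operand ≠ 0)
  not q: Gödel ¬ of 0.19 = 0 (operand ≠ 0)
  (not p ∧ not q) = min(0, 0) = 0
  not p: Gödel ¬ of 0.03 = 0 (operand ≠ 0)
  (r → not p): 0.22 > 0, so result = 0
  (r ∨ (r → not p)) = max(0.22, 0) = 0.22
  ((not p ∧ not q) ∧ (r ∨ (r → not p))) = min(0, 0.22) = 0
  (not (not r ∨ ((not r ∧ p) ∨ not q)) → ((not p ∧ not q) ∧ (r ∨ (r → not p)))): 1 > 0, so result = 0
  Gödel value = 0
Łukasiewicz evaluation:
  not r: Łukasiewicz ¬ gives 1 − 0.22 = 0.78
  not r: Łukasiewicz ¬ gives 1 − 0.22 = 0.78
  (not r ∧ p) = min(0.78, 0.03) = 0.03
  not q: Łukasiewicz ¬ gives 1 − 0.19 = 0.81
  ((not r ∧ p) ∨ not q) = max(0.03, 0.81) = 0.81
  (not r ∨ ((not r ∧ p) ∨ not q)) = max(0.78, 0.81) = 0.81
  not (not r ∨ ((not r ∧ p) ∨ not q)): Łukasiewicz ¬ gives 1 − 0.81 = 0.19
  not p: Łukasiewicz ¬ gives 1 − 0.03 = 0.97
  not q: Łukasiewicz ¬ gives 1 − 0.19 = 0.81
  (not p ∧ not q) = min(0.97, 0.81) = 0.81
  not p: Łukasiewicz ¬ gives 1 − 0.03 = 0.97
  (r → not p): min(1, 1 − 0.22 + 0.97) = 1
  (r ∨ (r → not p)) = max(0.22, 1) = 1
  ((not p ∧ not q) ∧ (r ∨ (r → not p))) = min(0.81, 1) = 0.81
  (not (not r ∨ ((not r ∧ p) ∨ not q)) → ((not p ∧ not q) ∧ (r ∨ (r → not p)))): min(1, 1 − 0.19 + 0.81) = 1
  Łukasiewicz value = 1
Difference: 0 − 1 = -1.00

-1.00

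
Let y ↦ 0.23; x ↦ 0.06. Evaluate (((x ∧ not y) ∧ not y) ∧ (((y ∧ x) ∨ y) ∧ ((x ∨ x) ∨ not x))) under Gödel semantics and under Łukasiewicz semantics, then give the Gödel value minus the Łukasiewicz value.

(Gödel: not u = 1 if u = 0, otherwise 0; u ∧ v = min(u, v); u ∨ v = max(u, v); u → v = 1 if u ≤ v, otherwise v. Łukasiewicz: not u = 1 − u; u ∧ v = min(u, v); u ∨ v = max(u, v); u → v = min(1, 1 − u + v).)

Gödel evaluation:
  not y: Gödel ¬ of 0.23 = 0 (operand ≠ 0)
  (x ∧ not y) = min(0.06, 0) = 0
  not y: Gödel ¬ of 0.23 = 0 (operand ≠ 0)
  ((x ∧ not y) ∧ not y) = min(0, 0) = 0
  (y ∧ x) = min(0.23, 0.06) = 0.06
  ((y ∧ x) ∨ y) = max(0.06, 0.23) = 0.23
  (x ∨ x) = max(0.06, 0.06) = 0.06
  not x: Gödel ¬ of 0.06 = 0 (operand ≠ 0)
  ((x ∨ x) ∨ not x) = max(0.06, 0) = 0.06
  (((y ∧ x) ∨ y) ∧ ((x ∨ x) ∨ not x)) = min(0.23, 0.06) = 0.06
  (((x ∧ not y) ∧ not y) ∧ (((y ∧ x) ∨ y) ∧ ((x ∨ x) ∨ not x))) = min(0, 0.06) = 0
  Gödel value = 0
Łukasiewicz evaluation:
  not y: Łukasiewicz ¬ gives 1 − 0.23 = 0.77
  (x ∧ not y) = min(0.06, 0.77) = 0.06
  not y: Łukasiewicz ¬ gives 1 − 0.23 = 0.77
  ((x ∧ not y) ∧ not y) = min(0.06, 0.77) = 0.06
  (y ∧ x) = min(0.23, 0.06) = 0.06
  ((y ∧ x) ∨ y) = max(0.06, 0.23) = 0.23
  (x ∨ x) = max(0.06, 0.06) = 0.06
  not x: Łukasiewicz ¬ gives 1 − 0.06 = 0.94
  ((x ∨ x) ∨ not x) = max(0.06, 0.94) = 0.94
  (((y ∧ x) ∨ y) ∧ ((x ∨ x) ∨ not x)) = min(0.23, 0.94) = 0.23
  (((x ∧ not y) ∧ not y) ∧ (((y ∧ x) ∨ y) ∧ ((x ∨ x) ∨ not x))) = min(0.06, 0.23) = 0.06
  Łukasiewicz value = 0.06
Difference: 0 − 0.06 = -0.06

-0.06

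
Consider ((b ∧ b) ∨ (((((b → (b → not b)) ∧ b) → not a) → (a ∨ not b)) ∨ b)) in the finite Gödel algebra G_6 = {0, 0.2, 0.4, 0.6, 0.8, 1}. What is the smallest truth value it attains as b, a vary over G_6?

0.20

The minimum is attained at b = 0.2, a = 0:
  (b ∧ b) = min(0.2, 0.2) = 0.2
  not b: Gödel ¬ of 0.2 = 0 (operand ≠ 0)
  (b → not b): 0.2 > 0, so result = 0
  (b → (b → not b)): 0.2 > 0, so result = 0
  ((b → (b → not b)) ∧ b) = min(0, 0.2) = 0
  not a: Gödel ¬ of 0 = 1 (operand is 0)
  (((b → (b → not b)) ∧ b) → not a): 0 ≤ 1, so result = 1
  not b: Gödel ¬ of 0.2 = 0 (operand ≠ 0)
  (a ∨ not b) = max(0, 0) = 0
  ((((b → (b → not b)) ∧ b) → not a) → (a ∨ not b)): 1 > 0, so result = 0
  (((((b → (b → not b)) ∧ b) → not a) → (a ∨ not b)) ∨ b) = max(0, 0.2) = 0.2
  ((b ∧ b) ∨ (((((b → (b → not b)) ∧ b) → not a) → (a ∨ not b)) ∨ b)) = max(0.2, 0.2) = 0.2
Checking all 36 assignments confirms none give a value below 0.20.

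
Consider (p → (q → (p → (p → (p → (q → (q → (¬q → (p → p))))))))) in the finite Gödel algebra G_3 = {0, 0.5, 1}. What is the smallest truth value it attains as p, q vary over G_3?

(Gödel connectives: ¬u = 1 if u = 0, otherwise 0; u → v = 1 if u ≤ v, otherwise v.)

Every assignment gives 1. For instance at p = 0, q = 0:
  ¬q: Gödel ¬ of 0 = 1 (operand is 0)
  (p → p): 0 ≤ 0, so result = 1
  (¬q → (p → p)): 1 ≤ 1, so result = 1
  (q → (¬q → (p → p))): 0 ≤ 1, so result = 1
  (q → (q → (¬q → (p → p)))): 0 ≤ 1, so result = 1
  (p → (q → (q → (¬q → (p → p))))): 0 ≤ 1, so result = 1
  (p → (p → (q → (q → (¬q → (p → p)))))): 0 ≤ 1, so result = 1
  (p → (p → (p → (q → (q → (¬q → (p → p))))))): 0 ≤ 1, so result = 1
  (q → (p → (p → (p → (q → (q → (¬q → (p → p)))))))): 0 ≤ 1, so result = 1
  (p → (q → (p → (p → (p → (q → (q → (¬q → (p → p))))))))): 0 ≤ 1, so result = 1
All 9 assignments give value 1 — the formula is a G_3-tautology.

1.00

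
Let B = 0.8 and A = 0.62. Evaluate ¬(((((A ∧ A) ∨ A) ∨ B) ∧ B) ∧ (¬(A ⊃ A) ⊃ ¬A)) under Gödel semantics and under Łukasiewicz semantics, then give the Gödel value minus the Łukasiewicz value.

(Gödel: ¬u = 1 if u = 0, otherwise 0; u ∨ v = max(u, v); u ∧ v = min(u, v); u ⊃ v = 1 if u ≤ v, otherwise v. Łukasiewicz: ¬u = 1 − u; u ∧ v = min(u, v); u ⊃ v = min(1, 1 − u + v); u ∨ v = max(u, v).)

-0.20

Gödel evaluation:
  (A ∧ A) = min(0.62, 0.62) = 0.62
  ((A ∧ A) ∨ A) = max(0.62, 0.62) = 0.62
  (((A ∧ A) ∨ A) ∨ B) = max(0.62, 0.8) = 0.8
  ((((A ∧ A) ∨ A) ∨ B) ∧ B) = min(0.8, 0.8) = 0.8
  (A ⊃ A): 0.62 ≤ 0.62, so result = 1
  ¬(A ⊃ A): Gödel ¬ of 1 = 0 (operand ≠ 0)
  ¬A: Gödel ¬ of 0.62 = 0 (operand ≠ 0)
  (¬(A ⊃ A) ⊃ ¬A): 0 ≤ 0, so result = 1
  (((((A ∧ A) ∨ A) ∨ B) ∧ B) ∧ (¬(A ⊃ A) ⊃ ¬A)) = min(0.8, 1) = 0.8
  ¬(((((A ∧ A) ∨ A) ∨ B) ∧ B) ∧ (¬(A ⊃ A) ⊃ ¬A)): Gödel ¬ of 0.8 = 0 (operand ≠ 0)
  Gödel value = 0
Łukasiewicz evaluation:
  (A ∧ A) = min(0.62, 0.62) = 0.62
  ((A ∧ A) ∨ A) = max(0.62, 0.62) = 0.62
  (((A ∧ A) ∨ A) ∨ B) = max(0.62, 0.8) = 0.8
  ((((A ∧ A) ∨ A) ∨ B) ∧ B) = min(0.8, 0.8) = 0.8
  (A ⊃ A): min(1, 1 − 0.62 + 0.62) = 1
  ¬(A ⊃ A): Łukasiewicz ¬ gives 1 − 1 = 0
  ¬A: Łukasiewicz ¬ gives 1 − 0.62 = 0.38
  (¬(A ⊃ A) ⊃ ¬A): min(1, 1 − 0 + 0.38) = 1
  (((((A ∧ A) ∨ A) ∨ B) ∧ B) ∧ (¬(A ⊃ A) ⊃ ¬A)) = min(0.8, 1) = 0.8
  ¬(((((A ∧ A) ∨ A) ∨ B) ∧ B) ∧ (¬(A ⊃ A) ⊃ ¬A)): Łukasiewicz ¬ gives 1 − 0.8 = 0.2
  Łukasiewicz value = 0.2
Difference: 0 − 0.2 = -0.20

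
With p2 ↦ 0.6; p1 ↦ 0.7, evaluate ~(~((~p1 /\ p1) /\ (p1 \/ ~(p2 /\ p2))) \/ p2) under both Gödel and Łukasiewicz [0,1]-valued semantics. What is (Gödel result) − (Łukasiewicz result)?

-0.30

Gödel evaluation:
  ~p1: Gödel ¬ of 0.7 = 0 (operand ≠ 0)
  (~p1 /\ p1) = min(0, 0.7) = 0
  (p2 /\ p2) = min(0.6, 0.6) = 0.6
  ~(p2 /\ p2): Gödel ¬ of 0.6 = 0 (operand ≠ 0)
  (p1 \/ ~(p2 /\ p2)) = max(0.7, 0) = 0.7
  ((~p1 /\ p1) /\ (p1 \/ ~(p2 /\ p2))) = min(0, 0.7) = 0
  ~((~p1 /\ p1) /\ (p1 \/ ~(p2 /\ p2))): Gödel ¬ of 0 = 1 (operand is 0)
  (~((~p1 /\ p1) /\ (p1 \/ ~(p2 /\ p2))) \/ p2) = max(1, 0.6) = 1
  ~(~((~p1 /\ p1) /\ (p1 \/ ~(p2 /\ p2))) \/ p2): Gödel ¬ of 1 = 0 (operand ≠ 0)
  Gödel value = 0
Łukasiewicz evaluation:
  ~p1: Łukasiewicz ¬ gives 1 − 0.7 = 0.3
  (~p1 /\ p1) = min(0.3, 0.7) = 0.3
  (p2 /\ p2) = min(0.6, 0.6) = 0.6
  ~(p2 /\ p2): Łukasiewicz ¬ gives 1 − 0.6 = 0.4
  (p1 \/ ~(p2 /\ p2)) = max(0.7, 0.4) = 0.7
  ((~p1 /\ p1) /\ (p1 \/ ~(p2 /\ p2))) = min(0.3, 0.7) = 0.3
  ~((~p1 /\ p1) /\ (p1 \/ ~(p2 /\ p2))): Łukasiewicz ¬ gives 1 − 0.3 = 0.7
  (~((~p1 /\ p1) /\ (p1 \/ ~(p2 /\ p2))) \/ p2) = max(0.7, 0.6) = 0.7
  ~(~((~p1 /\ p1) /\ (p1 \/ ~(p2 /\ p2))) \/ p2): Łukasiewicz ¬ gives 1 − 0.7 = 0.3
  Łukasiewicz value = 0.3
Difference: 0 − 0.3 = -0.30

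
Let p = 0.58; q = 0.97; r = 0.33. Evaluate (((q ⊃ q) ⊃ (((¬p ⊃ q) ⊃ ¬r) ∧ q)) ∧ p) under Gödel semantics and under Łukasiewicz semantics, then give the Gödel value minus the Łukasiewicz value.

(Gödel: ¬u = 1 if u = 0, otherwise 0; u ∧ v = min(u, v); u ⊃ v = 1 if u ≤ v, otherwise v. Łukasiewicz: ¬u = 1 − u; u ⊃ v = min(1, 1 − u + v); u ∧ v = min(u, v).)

Gödel evaluation:
  (q ⊃ q): 0.97 ≤ 0.97, so result = 1
  ¬p: Gödel ¬ of 0.58 = 0 (operand ≠ 0)
  (¬p ⊃ q): 0 ≤ 0.97, so result = 1
  ¬r: Gödel ¬ of 0.33 = 0 (operand ≠ 0)
  ((¬p ⊃ q) ⊃ ¬r): 1 > 0, so result = 0
  (((¬p ⊃ q) ⊃ ¬r) ∧ q) = min(0, 0.97) = 0
  ((q ⊃ q) ⊃ (((¬p ⊃ q) ⊃ ¬r) ∧ q)): 1 > 0, so result = 0
  (((q ⊃ q) ⊃ (((¬p ⊃ q) ⊃ ¬r) ∧ q)) ∧ p) = min(0, 0.58) = 0
  Gödel value = 0
Łukasiewicz evaluation:
  (q ⊃ q): min(1, 1 − 0.97 + 0.97) = 1
  ¬p: Łukasiewicz ¬ gives 1 − 0.58 = 0.42
  (¬p ⊃ q): min(1, 1 − 0.42 + 0.97) = 1
  ¬r: Łukasiewicz ¬ gives 1 − 0.33 = 0.67
  ((¬p ⊃ q) ⊃ ¬r): min(1, 1 − 1 + 0.67) = 0.67
  (((¬p ⊃ q) ⊃ ¬r) ∧ q) = min(0.67, 0.97) = 0.67
  ((q ⊃ q) ⊃ (((¬p ⊃ q) ⊃ ¬r) ∧ q)): min(1, 1 − 1 + 0.67) = 0.67
  (((q ⊃ q) ⊃ (((¬p ⊃ q) ⊃ ¬r) ∧ q)) ∧ p) = min(0.67, 0.58) = 0.58
  Łukasiewicz value = 0.58
Difference: 0 − 0.58 = -0.58

-0.58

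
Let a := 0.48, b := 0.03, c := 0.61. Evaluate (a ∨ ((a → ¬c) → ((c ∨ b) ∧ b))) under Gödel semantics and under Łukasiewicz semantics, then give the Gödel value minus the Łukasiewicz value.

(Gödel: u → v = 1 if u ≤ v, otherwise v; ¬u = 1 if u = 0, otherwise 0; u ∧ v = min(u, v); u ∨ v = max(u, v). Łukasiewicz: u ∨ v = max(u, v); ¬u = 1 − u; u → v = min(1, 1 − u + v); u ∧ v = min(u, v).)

0.52

Gödel evaluation:
  ¬c: Gödel ¬ of 0.61 = 0 (operand ≠ 0)
  (a → ¬c): 0.48 > 0, so result = 0
  (c ∨ b) = max(0.61, 0.03) = 0.61
  ((c ∨ b) ∧ b) = min(0.61, 0.03) = 0.03
  ((a → ¬c) → ((c ∨ b) ∧ b)): 0 ≤ 0.03, so result = 1
  (a ∨ ((a → ¬c) → ((c ∨ b) ∧ b))) = max(0.48, 1) = 1
  Gödel value = 1
Łukasiewicz evaluation:
  ¬c: Łukasiewicz ¬ gives 1 − 0.61 = 0.39
  (a → ¬c): min(1, 1 − 0.48 + 0.39) = 0.91
  (c ∨ b) = max(0.61, 0.03) = 0.61
  ((c ∨ b) ∧ b) = min(0.61, 0.03) = 0.03
  ((a → ¬c) → ((c ∨ b) ∧ b)): min(1, 1 − 0.91 + 0.03) = 0.12
  (a ∨ ((a → ¬c) → ((c ∨ b) ∧ b))) = max(0.48, 0.12) = 0.48
  Łukasiewicz value = 0.48
Difference: 1 − 0.48 = 0.52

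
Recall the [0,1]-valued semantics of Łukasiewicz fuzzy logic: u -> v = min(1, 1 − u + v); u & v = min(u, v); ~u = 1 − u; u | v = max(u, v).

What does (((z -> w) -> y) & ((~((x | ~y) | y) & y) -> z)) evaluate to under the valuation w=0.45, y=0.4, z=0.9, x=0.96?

(z -> w): min(1, 1 − 0.9 + 0.45) = 0.55
((z -> w) -> y): min(1, 1 − 0.55 + 0.4) = 0.85
~y: Łukasiewicz ¬ gives 1 − 0.4 = 0.6
(x | ~y) = max(0.96, 0.6) = 0.96
((x | ~y) | y) = max(0.96, 0.4) = 0.96
~((x | ~y) | y): Łukasiewicz ¬ gives 1 − 0.96 = 0.04
(~((x | ~y) | y) & y) = min(0.04, 0.4) = 0.04
((~((x | ~y) | y) & y) -> z): min(1, 1 − 0.04 + 0.9) = 1
(((z -> w) -> y) & ((~((x | ~y) | y) & y) -> z)) = min(0.85, 1) = 0.85

0.85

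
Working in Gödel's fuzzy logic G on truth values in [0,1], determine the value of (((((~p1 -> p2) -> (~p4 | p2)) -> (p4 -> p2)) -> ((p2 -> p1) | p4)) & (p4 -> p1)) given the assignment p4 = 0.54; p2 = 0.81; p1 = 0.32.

0.32

~p1: Gödel ¬ of 0.32 = 0 (operand ≠ 0)
(~p1 -> p2): 0 ≤ 0.81, so result = 1
~p4: Gödel ¬ of 0.54 = 0 (operand ≠ 0)
(~p4 | p2) = max(0, 0.81) = 0.81
((~p1 -> p2) -> (~p4 | p2)): 1 > 0.81, so result = 0.81
(p4 -> p2): 0.54 ≤ 0.81, so result = 1
(((~p1 -> p2) -> (~p4 | p2)) -> (p4 -> p2)): 0.81 ≤ 1, so result = 1
(p2 -> p1): 0.81 > 0.32, so result = 0.32
((p2 -> p1) | p4) = max(0.32, 0.54) = 0.54
((((~p1 -> p2) -> (~p4 | p2)) -> (p4 -> p2)) -> ((p2 -> p1) | p4)): 1 > 0.54, so result = 0.54
(p4 -> p1): 0.54 > 0.32, so result = 0.32
(((((~p1 -> p2) -> (~p4 | p2)) -> (p4 -> p2)) -> ((p2 -> p1) | p4)) & (p4 -> p1)) = min(0.54, 0.32) = 0.32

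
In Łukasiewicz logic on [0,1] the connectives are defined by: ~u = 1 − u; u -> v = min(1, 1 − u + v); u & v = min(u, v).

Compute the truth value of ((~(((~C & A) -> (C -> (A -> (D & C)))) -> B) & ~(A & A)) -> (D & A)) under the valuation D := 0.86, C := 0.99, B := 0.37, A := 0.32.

~C: Łukasiewicz ¬ gives 1 − 0.99 = 0.01
(~C & A) = min(0.01, 0.32) = 0.01
(D & C) = min(0.86, 0.99) = 0.86
(A -> (D & C)): min(1, 1 − 0.32 + 0.86) = 1
(C -> (A -> (D & C))): min(1, 1 − 0.99 + 1) = 1
((~C & A) -> (C -> (A -> (D & C)))): min(1, 1 − 0.01 + 1) = 1
(((~C & A) -> (C -> (A -> (D & C)))) -> B): min(1, 1 − 1 + 0.37) = 0.37
~(((~C & A) -> (C -> (A -> (D & C)))) -> B): Łukasiewicz ¬ gives 1 − 0.37 = 0.63
(A & A) = min(0.32, 0.32) = 0.32
~(A & A): Łukasiewicz ¬ gives 1 − 0.32 = 0.68
(~(((~C & A) -> (C -> (A -> (D & C)))) -> B) & ~(A & A)) = min(0.63, 0.68) = 0.63
(D & A) = min(0.86, 0.32) = 0.32
((~(((~C & A) -> (C -> (A -> (D & C)))) -> B) & ~(A & A)) -> (D & A)): min(1, 1 − 0.63 + 0.32) = 0.69

0.69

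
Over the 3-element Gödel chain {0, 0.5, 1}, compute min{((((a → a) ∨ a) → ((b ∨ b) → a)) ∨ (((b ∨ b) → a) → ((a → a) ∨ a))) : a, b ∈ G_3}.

Every assignment gives 1. For instance at a = 0, b = 0:
  (a → a): 0 ≤ 0, so result = 1
  ((a → a) ∨ a) = max(1, 0) = 1
  (b ∨ b) = max(0, 0) = 0
  ((b ∨ b) → a): 0 ≤ 0, so result = 1
  (((a → a) ∨ a) → ((b ∨ b) → a)): 1 ≤ 1, so result = 1
  (b ∨ b) = max(0, 0) = 0
  ((b ∨ b) → a): 0 ≤ 0, so result = 1
  (a → a): 0 ≤ 0, so result = 1
  ((a → a) ∨ a) = max(1, 0) = 1
  (((b ∨ b) → a) → ((a → a) ∨ a)): 1 ≤ 1, so result = 1
  ((((a → a) ∨ a) → ((b ∨ b) → a)) ∨ (((b ∨ b) → a) → ((a → a) ∨ a))) = max(1, 1) = 1
All 9 assignments give value 1 — the formula is a G_3-tautology.

1.00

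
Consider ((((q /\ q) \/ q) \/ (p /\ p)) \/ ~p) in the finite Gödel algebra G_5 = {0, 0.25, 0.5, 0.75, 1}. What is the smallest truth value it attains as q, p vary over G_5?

The minimum is attained at q = 0, p = 0.25:
  (q /\ q) = min(0, 0) = 0
  ((q /\ q) \/ q) = max(0, 0) = 0
  (p /\ p) = min(0.25, 0.25) = 0.25
  (((q /\ q) \/ q) \/ (p /\ p)) = max(0, 0.25) = 0.25
  ~p: Gödel ¬ of 0.25 = 0 (operand ≠ 0)
  ((((q /\ q) \/ q) \/ (p /\ p)) \/ ~p) = max(0.25, 0) = 0.25
Checking all 25 assignments confirms none give a value below 0.25.

0.25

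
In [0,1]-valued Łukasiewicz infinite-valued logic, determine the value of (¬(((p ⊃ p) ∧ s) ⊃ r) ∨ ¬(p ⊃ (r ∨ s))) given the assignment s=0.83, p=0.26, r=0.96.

0.00

(p ⊃ p): min(1, 1 − 0.26 + 0.26) = 1
((p ⊃ p) ∧ s) = min(1, 0.83) = 0.83
(((p ⊃ p) ∧ s) ⊃ r): min(1, 1 − 0.83 + 0.96) = 1
¬(((p ⊃ p) ∧ s) ⊃ r): Łukasiewicz ¬ gives 1 − 1 = 0
(r ∨ s) = max(0.96, 0.83) = 0.96
(p ⊃ (r ∨ s)): min(1, 1 − 0.26 + 0.96) = 1
¬(p ⊃ (r ∨ s)): Łukasiewicz ¬ gives 1 − 1 = 0
(¬(((p ⊃ p) ∧ s) ⊃ r) ∨ ¬(p ⊃ (r ∨ s))) = max(0, 0) = 0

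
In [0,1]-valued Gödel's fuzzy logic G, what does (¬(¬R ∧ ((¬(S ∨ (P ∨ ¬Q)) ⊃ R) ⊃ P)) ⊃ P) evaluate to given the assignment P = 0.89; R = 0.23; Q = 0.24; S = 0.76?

¬R: Gödel ¬ of 0.23 = 0 (operand ≠ 0)
¬Q: Gödel ¬ of 0.24 = 0 (operand ≠ 0)
(P ∨ ¬Q) = max(0.89, 0) = 0.89
(S ∨ (P ∨ ¬Q)) = max(0.76, 0.89) = 0.89
¬(S ∨ (P ∨ ¬Q)): Gödel ¬ of 0.89 = 0 (operand ≠ 0)
(¬(S ∨ (P ∨ ¬Q)) ⊃ R): 0 ≤ 0.23, so result = 1
((¬(S ∨ (P ∨ ¬Q)) ⊃ R) ⊃ P): 1 > 0.89, so result = 0.89
(¬R ∧ ((¬(S ∨ (P ∨ ¬Q)) ⊃ R) ⊃ P)) = min(0, 0.89) = 0
¬(¬R ∧ ((¬(S ∨ (P ∨ ¬Q)) ⊃ R) ⊃ P)): Gödel ¬ of 0 = 1 (operand is 0)
(¬(¬R ∧ ((¬(S ∨ (P ∨ ¬Q)) ⊃ R) ⊃ P)) ⊃ P): 1 > 0.89, so result = 0.89

0.89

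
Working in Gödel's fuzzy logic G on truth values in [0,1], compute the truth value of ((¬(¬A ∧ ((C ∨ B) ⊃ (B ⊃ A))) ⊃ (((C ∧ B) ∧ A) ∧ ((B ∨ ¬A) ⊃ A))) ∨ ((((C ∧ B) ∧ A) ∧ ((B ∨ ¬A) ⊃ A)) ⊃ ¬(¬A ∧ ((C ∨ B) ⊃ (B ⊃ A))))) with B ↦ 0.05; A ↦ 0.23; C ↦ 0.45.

¬A: Gödel ¬ of 0.23 = 0 (operand ≠ 0)
(C ∨ B) = max(0.45, 0.05) = 0.45
(B ⊃ A): 0.05 ≤ 0.23, so result = 1
((C ∨ B) ⊃ (B ⊃ A)): 0.45 ≤ 1, so result = 1
(¬A ∧ ((C ∨ B) ⊃ (B ⊃ A))) = min(0, 1) = 0
¬(¬A ∧ ((C ∨ B) ⊃ (B ⊃ A))): Gödel ¬ of 0 = 1 (operand is 0)
(C ∧ B) = min(0.45, 0.05) = 0.05
((C ∧ B) ∧ A) = min(0.05, 0.23) = 0.05
¬A: Gödel ¬ of 0.23 = 0 (operand ≠ 0)
(B ∨ ¬A) = max(0.05, 0) = 0.05
((B ∨ ¬A) ⊃ A): 0.05 ≤ 0.23, so result = 1
(((C ∧ B) ∧ A) ∧ ((B ∨ ¬A) ⊃ A)) = min(0.05, 1) = 0.05
(¬(¬A ∧ ((C ∨ B) ⊃ (B ⊃ A))) ⊃ (((C ∧ B) ∧ A) ∧ ((B ∨ ¬A) ⊃ A))): 1 > 0.05, so result = 0.05
(C ∧ B) = min(0.45, 0.05) = 0.05
((C ∧ B) ∧ A) = min(0.05, 0.23) = 0.05
¬A: Gödel ¬ of 0.23 = 0 (operand ≠ 0)
(B ∨ ¬A) = max(0.05, 0) = 0.05
((B ∨ ¬A) ⊃ A): 0.05 ≤ 0.23, so result = 1
(((C ∧ B) ∧ A) ∧ ((B ∨ ¬A) ⊃ A)) = min(0.05, 1) = 0.05
¬A: Gödel ¬ of 0.23 = 0 (operand ≠ 0)
(C ∨ B) = max(0.45, 0.05) = 0.45
(B ⊃ A): 0.05 ≤ 0.23, so result = 1
((C ∨ B) ⊃ (B ⊃ A)): 0.45 ≤ 1, so result = 1
(¬A ∧ ((C ∨ B) ⊃ (B ⊃ A))) = min(0, 1) = 0
¬(¬A ∧ ((C ∨ B) ⊃ (B ⊃ A))): Gödel ¬ of 0 = 1 (operand is 0)
((((C ∧ B) ∧ A) ∧ ((B ∨ ¬A) ⊃ A)) ⊃ ¬(¬A ∧ ((C ∨ B) ⊃ (B ⊃ A)))): 0.05 ≤ 1, so result = 1
((¬(¬A ∧ ((C ∨ B) ⊃ (B ⊃ A))) ⊃ (((C ∧ B) ∧ A) ∧ ((B ∨ ¬A) ⊃ A))) ∨ ((((C ∧ B) ∧ A) ∧ ((B ∨ ¬A) ⊃ A)) ⊃ ¬(¬A ∧ ((C ∨ B) ⊃ (B ⊃ A))))) = max(0.05, 1) = 1

1.00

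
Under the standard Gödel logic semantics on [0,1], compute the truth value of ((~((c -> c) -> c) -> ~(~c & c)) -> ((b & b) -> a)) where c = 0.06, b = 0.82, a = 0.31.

0.31

(c -> c): 0.06 ≤ 0.06, so result = 1
((c -> c) -> c): 1 > 0.06, so result = 0.06
~((c -> c) -> c): Gödel ¬ of 0.06 = 0 (operand ≠ 0)
~c: Gödel ¬ of 0.06 = 0 (operand ≠ 0)
(~c & c) = min(0, 0.06) = 0
~(~c & c): Gödel ¬ of 0 = 1 (operand is 0)
(~((c -> c) -> c) -> ~(~c & c)): 0 ≤ 1, so result = 1
(b & b) = min(0.82, 0.82) = 0.82
((b & b) -> a): 0.82 > 0.31, so result = 0.31
((~((c -> c) -> c) -> ~(~c & c)) -> ((b & b) -> a)): 1 > 0.31, so result = 0.31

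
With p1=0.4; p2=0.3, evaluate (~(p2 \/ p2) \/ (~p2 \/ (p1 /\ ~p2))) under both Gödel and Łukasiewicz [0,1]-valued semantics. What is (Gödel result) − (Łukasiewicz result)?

Gödel evaluation:
  (p2 \/ p2) = max(0.3, 0.3) = 0.3
  ~(p2 \/ p2): Gödel ¬ of 0.3 = 0 (operand ≠ 0)
  ~p2: Gödel ¬ of 0.3 = 0 (operand ≠ 0)
  ~p2: Gödel ¬ of 0.3 = 0 (operand ≠ 0)
  (p1 /\ ~p2) = min(0.4, 0) = 0
  (~p2 \/ (p1 /\ ~p2)) = max(0, 0) = 0
  (~(p2 \/ p2) \/ (~p2 \/ (p1 /\ ~p2))) = max(0, 0) = 0
  Gödel value = 0
Łukasiewicz evaluation:
  (p2 \/ p2) = max(0.3, 0.3) = 0.3
  ~(p2 \/ p2): Łukasiewicz ¬ gives 1 − 0.3 = 0.7
  ~p2: Łukasiewicz ¬ gives 1 − 0.3 = 0.7
  ~p2: Łukasiewicz ¬ gives 1 − 0.3 = 0.7
  (p1 /\ ~p2) = min(0.4, 0.7) = 0.4
  (~p2 \/ (p1 /\ ~p2)) = max(0.7, 0.4) = 0.7
  (~(p2 \/ p2) \/ (~p2 \/ (p1 /\ ~p2))) = max(0.7, 0.7) = 0.7
  Łukasiewicz value = 0.7
Difference: 0 − 0.7 = -0.70

-0.70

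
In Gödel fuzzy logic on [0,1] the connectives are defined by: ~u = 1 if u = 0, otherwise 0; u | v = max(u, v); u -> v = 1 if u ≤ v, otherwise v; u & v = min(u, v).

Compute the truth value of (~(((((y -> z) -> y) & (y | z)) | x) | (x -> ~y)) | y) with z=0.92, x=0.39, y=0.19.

0.19

(y -> z): 0.19 ≤ 0.92, so result = 1
((y -> z) -> y): 1 > 0.19, so result = 0.19
(y | z) = max(0.19, 0.92) = 0.92
(((y -> z) -> y) & (y | z)) = min(0.19, 0.92) = 0.19
((((y -> z) -> y) & (y | z)) | x) = max(0.19, 0.39) = 0.39
~y: Gödel ¬ of 0.19 = 0 (operand ≠ 0)
(x -> ~y): 0.39 > 0, so result = 0
(((((y -> z) -> y) & (y | z)) | x) | (x -> ~y)) = max(0.39, 0) = 0.39
~(((((y -> z) -> y) & (y | z)) | x) | (x -> ~y)): Gödel ¬ of 0.39 = 0 (operand ≠ 0)
(~(((((y -> z) -> y) & (y | z)) | x) | (x -> ~y)) | y) = max(0, 0.19) = 0.19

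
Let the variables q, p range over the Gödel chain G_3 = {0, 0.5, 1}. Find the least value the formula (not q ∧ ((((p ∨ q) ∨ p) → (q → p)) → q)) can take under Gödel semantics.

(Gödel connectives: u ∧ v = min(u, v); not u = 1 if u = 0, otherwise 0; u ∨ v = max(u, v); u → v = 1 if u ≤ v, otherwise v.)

0.00

The minimum is attained at q = 0, p = 0:
  not q: Gödel ¬ of 0 = 1 (operand is 0)
  (p ∨ q) = max(0, 0) = 0
  ((p ∨ q) ∨ p) = max(0, 0) = 0
  (q → p): 0 ≤ 0, so result = 1
  (((p ∨ q) ∨ p) → (q → p)): 0 ≤ 1, so result = 1
  ((((p ∨ q) ∨ p) → (q → p)) → q): 1 > 0, so result = 0
  (not q ∧ ((((p ∨ q) ∨ p) → (q → p)) → q)) = min(1, 0) = 0
Checking all 9 assignments confirms none give a value below 0.00.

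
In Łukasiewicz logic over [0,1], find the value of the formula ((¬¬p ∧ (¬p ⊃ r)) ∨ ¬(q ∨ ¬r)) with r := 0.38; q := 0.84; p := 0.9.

¬p: Łukasiewicz ¬ gives 1 − 0.9 = 0.1
¬¬p: Łukasiewicz ¬ gives 1 − 0.1 = 0.9
¬p: Łukasiewicz ¬ gives 1 − 0.9 = 0.1
(¬p ⊃ r): min(1, 1 − 0.1 + 0.38) = 1
(¬¬p ∧ (¬p ⊃ r)) = min(0.9, 1) = 0.9
¬r: Łukasiewicz ¬ gives 1 − 0.38 = 0.62
(q ∨ ¬r) = max(0.84, 0.62) = 0.84
¬(q ∨ ¬r): Łukasiewicz ¬ gives 1 − 0.84 = 0.16
((¬¬p ∧ (¬p ⊃ r)) ∨ ¬(q ∨ ¬r)) = max(0.9, 0.16) = 0.9

0.90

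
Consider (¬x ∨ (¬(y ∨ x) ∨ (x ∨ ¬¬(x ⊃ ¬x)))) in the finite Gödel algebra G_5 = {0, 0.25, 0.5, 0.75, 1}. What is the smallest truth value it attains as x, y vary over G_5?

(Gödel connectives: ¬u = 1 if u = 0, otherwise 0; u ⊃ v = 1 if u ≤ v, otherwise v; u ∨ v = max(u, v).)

The minimum is attained at x = 0.25, y = 0:
  ¬x: Gödel ¬ of 0.25 = 0 (operand ≠ 0)
  (y ∨ x) = max(0, 0.25) = 0.25
  ¬(y ∨ x): Gödel ¬ of 0.25 = 0 (operand ≠ 0)
  ¬x: Gödel ¬ of 0.25 = 0 (operand ≠ 0)
  (x ⊃ ¬x): 0.25 > 0, so result = 0
  ¬(x ⊃ ¬x): Gödel ¬ of 0 = 1 (operand is 0)
  ¬¬(x ⊃ ¬x): Gödel ¬ of 1 = 0 (operand ≠ 0)
  (x ∨ ¬¬(x ⊃ ¬x)) = max(0.25, 0) = 0.25
  (¬(y ∨ x) ∨ (x ∨ ¬¬(x ⊃ ¬x))) = max(0, 0.25) = 0.25
  (¬x ∨ (¬(y ∨ x) ∨ (x ∨ ¬¬(x ⊃ ¬x)))) = max(0, 0.25) = 0.25
Checking all 25 assignments confirms none give a value below 0.25.

0.25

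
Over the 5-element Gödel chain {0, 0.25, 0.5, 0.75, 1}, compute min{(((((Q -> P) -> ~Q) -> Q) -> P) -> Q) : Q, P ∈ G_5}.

0.00

The minimum is attained at Q = 0, P = 0:
  (Q -> P): 0 ≤ 0, so result = 1
  ~Q: Gödel ¬ of 0 = 1 (operand is 0)
  ((Q -> P) -> ~Q): 1 ≤ 1, so result = 1
  (((Q -> P) -> ~Q) -> Q): 1 > 0, so result = 0
  ((((Q -> P) -> ~Q) -> Q) -> P): 0 ≤ 0, so result = 1
  (((((Q -> P) -> ~Q) -> Q) -> P) -> Q): 1 > 0, so result = 0
Checking all 25 assignments confirms none give a value below 0.00.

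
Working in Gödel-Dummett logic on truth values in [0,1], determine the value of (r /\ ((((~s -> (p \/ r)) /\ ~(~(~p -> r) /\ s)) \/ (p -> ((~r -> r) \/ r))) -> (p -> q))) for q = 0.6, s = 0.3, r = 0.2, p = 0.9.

0.20

~s: Gödel ¬ of 0.3 = 0 (operand ≠ 0)
(p \/ r) = max(0.9, 0.2) = 0.9
(~s -> (p \/ r)): 0 ≤ 0.9, so result = 1
~p: Gödel ¬ of 0.9 = 0 (operand ≠ 0)
(~p -> r): 0 ≤ 0.2, so result = 1
~(~p -> r): Gödel ¬ of 1 = 0 (operand ≠ 0)
(~(~p -> r) /\ s) = min(0, 0.3) = 0
~(~(~p -> r) /\ s): Gödel ¬ of 0 = 1 (operand is 0)
((~s -> (p \/ r)) /\ ~(~(~p -> r) /\ s)) = min(1, 1) = 1
~r: Gödel ¬ of 0.2 = 0 (operand ≠ 0)
(~r -> r): 0 ≤ 0.2, so result = 1
((~r -> r) \/ r) = max(1, 0.2) = 1
(p -> ((~r -> r) \/ r)): 0.9 ≤ 1, so result = 1
(((~s -> (p \/ r)) /\ ~(~(~p -> r) /\ s)) \/ (p -> ((~r -> r) \/ r))) = max(1, 1) = 1
(p -> q): 0.9 > 0.6, so result = 0.6
((((~s -> (p \/ r)) /\ ~(~(~p -> r) /\ s)) \/ (p -> ((~r -> r) \/ r))) -> (p -> q)): 1 > 0.6, so result = 0.6
(r /\ ((((~s -> (p \/ r)) /\ ~(~(~p -> r) /\ s)) \/ (p -> ((~r -> r) \/ r))) -> (p -> q))) = min(0.2, 0.6) = 0.2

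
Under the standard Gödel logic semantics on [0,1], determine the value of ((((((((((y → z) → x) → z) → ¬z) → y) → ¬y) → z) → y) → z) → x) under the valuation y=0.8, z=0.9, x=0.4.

0.40

(y → z): 0.8 ≤ 0.9, so result = 1
((y → z) → x): 1 > 0.4, so result = 0.4
(((y → z) → x) → z): 0.4 ≤ 0.9, so result = 1
¬z: Gödel ¬ of 0.9 = 0 (operand ≠ 0)
((((y → z) → x) → z) → ¬z): 1 > 0, so result = 0
(((((y → z) → x) → z) → ¬z) → y): 0 ≤ 0.8, so result = 1
¬y: Gödel ¬ of 0.8 = 0 (operand ≠ 0)
((((((y → z) → x) → z) → ¬z) → y) → ¬y): 1 > 0, so result = 0
(((((((y → z) → x) → z) → ¬z) → y) → ¬y) → z): 0 ≤ 0.9, so result = 1
((((((((y → z) → x) → z) → ¬z) → y) → ¬y) → z) → y): 1 > 0.8, so result = 0.8
(((((((((y → z) → x) → z) → ¬z) → y) → ¬y) → z) → y) → z): 0.8 ≤ 0.9, so result = 1
((((((((((y → z) → x) → z) → ¬z) → y) → ¬y) → z) → y) → z) → x): 1 > 0.4, so result = 0.4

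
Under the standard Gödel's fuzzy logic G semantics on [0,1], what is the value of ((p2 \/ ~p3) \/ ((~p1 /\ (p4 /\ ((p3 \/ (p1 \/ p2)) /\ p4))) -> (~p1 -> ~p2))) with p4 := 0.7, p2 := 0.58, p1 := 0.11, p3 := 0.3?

1.00

~p3: Gödel ¬ of 0.3 = 0 (operand ≠ 0)
(p2 \/ ~p3) = max(0.58, 0) = 0.58
~p1: Gödel ¬ of 0.11 = 0 (operand ≠ 0)
(p1 \/ p2) = max(0.11, 0.58) = 0.58
(p3 \/ (p1 \/ p2)) = max(0.3, 0.58) = 0.58
((p3 \/ (p1 \/ p2)) /\ p4) = min(0.58, 0.7) = 0.58
(p4 /\ ((p3 \/ (p1 \/ p2)) /\ p4)) = min(0.7, 0.58) = 0.58
(~p1 /\ (p4 /\ ((p3 \/ (p1 \/ p2)) /\ p4))) = min(0, 0.58) = 0
~p1: Gödel ¬ of 0.11 = 0 (operand ≠ 0)
~p2: Gödel ¬ of 0.58 = 0 (operand ≠ 0)
(~p1 -> ~p2): 0 ≤ 0, so result = 1
((~p1 /\ (p4 /\ ((p3 \/ (p1 \/ p2)) /\ p4))) -> (~p1 -> ~p2)): 0 ≤ 1, so result = 1
((p2 \/ ~p3) \/ ((~p1 /\ (p4 /\ ((p3 \/ (p1 \/ p2)) /\ p4))) -> (~p1 -> ~p2))) = max(0.58, 1) = 1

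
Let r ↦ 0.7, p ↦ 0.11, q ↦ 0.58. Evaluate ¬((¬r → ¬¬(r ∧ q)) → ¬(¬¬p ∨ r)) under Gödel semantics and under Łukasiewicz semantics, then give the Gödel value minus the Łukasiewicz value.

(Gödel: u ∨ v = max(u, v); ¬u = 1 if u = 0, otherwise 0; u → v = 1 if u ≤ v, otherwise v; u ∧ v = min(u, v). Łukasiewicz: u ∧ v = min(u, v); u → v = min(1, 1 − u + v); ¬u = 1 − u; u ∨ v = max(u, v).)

0.30

Gödel evaluation:
  ¬r: Gödel ¬ of 0.7 = 0 (operand ≠ 0)
  (r ∧ q) = min(0.7, 0.58) = 0.58
  ¬(r ∧ q): Gödel ¬ of 0.58 = 0 (operand ≠ 0)
  ¬¬(r ∧ q): Gödel ¬ of 0 = 1 (operand is 0)
  (¬r → ¬¬(r ∧ q)): 0 ≤ 1, so result = 1
  ¬p: Gödel ¬ of 0.11 = 0 (operand ≠ 0)
  ¬¬p: Gödel ¬ of 0 = 1 (operand is 0)
  (¬¬p ∨ r) = max(1, 0.7) = 1
  ¬(¬¬p ∨ r): Gödel ¬ of 1 = 0 (operand ≠ 0)
  ((¬r → ¬¬(r ∧ q)) → ¬(¬¬p ∨ r)): 1 > 0, so result = 0
  ¬((¬r → ¬¬(r ∧ q)) → ¬(¬¬p ∨ r)): Gödel ¬ of 0 = 1 (operand is 0)
  Gödel value = 1
Łukasiewicz evaluation:
  ¬r: Łukasiewicz ¬ gives 1 − 0.7 = 0.3
  (r ∧ q) = min(0.7, 0.58) = 0.58
  ¬(r ∧ q): Łukasiewicz ¬ gives 1 − 0.58 = 0.42
  ¬¬(r ∧ q): Łukasiewicz ¬ gives 1 − 0.42 = 0.58
  (¬r → ¬¬(r ∧ q)): min(1, 1 − 0.3 + 0.58) = 1
  ¬p: Łukasiewicz ¬ gives 1 − 0.11 = 0.89
  ¬¬p: Łukasiewicz ¬ gives 1 − 0.89 = 0.11
  (¬¬p ∨ r) = max(0.11, 0.7) = 0.7
  ¬(¬¬p ∨ r): Łukasiewicz ¬ gives 1 − 0.7 = 0.3
  ((¬r → ¬¬(r ∧ q)) → ¬(¬¬p ∨ r)): min(1, 1 − 1 + 0.3) = 0.3
  ¬((¬r → ¬¬(r ∧ q)) → ¬(¬¬p ∨ r)): Łukasiewicz ¬ gives 1 − 0.3 = 0.7
  Łukasiewicz value = 0.7
Difference: 1 − 0.7 = 0.30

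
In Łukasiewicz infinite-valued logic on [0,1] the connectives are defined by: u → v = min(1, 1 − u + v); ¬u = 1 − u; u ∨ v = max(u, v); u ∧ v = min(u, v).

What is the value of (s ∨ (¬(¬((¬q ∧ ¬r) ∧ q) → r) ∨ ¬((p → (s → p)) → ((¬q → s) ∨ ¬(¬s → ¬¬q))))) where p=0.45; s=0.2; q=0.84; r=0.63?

¬q: Łukasiewicz ¬ gives 1 − 0.84 = 0.16
¬r: Łukasiewicz ¬ gives 1 − 0.63 = 0.37
(¬q ∧ ¬r) = min(0.16, 0.37) = 0.16
((¬q ∧ ¬r) ∧ q) = min(0.16, 0.84) = 0.16
¬((¬q ∧ ¬r) ∧ q): Łukasiewicz ¬ gives 1 − 0.16 = 0.84
(¬((¬q ∧ ¬r) ∧ q) → r): min(1, 1 − 0.84 + 0.63) = 0.79
¬(¬((¬q ∧ ¬r) ∧ q) → r): Łukasiewicz ¬ gives 1 − 0.79 = 0.21
(s → p): min(1, 1 − 0.2 + 0.45) = 1
(p → (s → p)): min(1, 1 − 0.45 + 1) = 1
¬q: Łukasiewicz ¬ gives 1 − 0.84 = 0.16
(¬q → s): min(1, 1 − 0.16 + 0.2) = 1
¬s: Łukasiewicz ¬ gives 1 − 0.2 = 0.8
¬q: Łukasiewicz ¬ gives 1 − 0.84 = 0.16
¬¬q: Łukasiewicz ¬ gives 1 − 0.16 = 0.84
(¬s → ¬¬q): min(1, 1 − 0.8 + 0.84) = 1
¬(¬s → ¬¬q): Łukasiewicz ¬ gives 1 − 1 = 0
((¬q → s) ∨ ¬(¬s → ¬¬q)) = max(1, 0) = 1
((p → (s → p)) → ((¬q → s) ∨ ¬(¬s → ¬¬q))): min(1, 1 − 1 + 1) = 1
¬((p → (s → p)) → ((¬q → s) ∨ ¬(¬s → ¬¬q))): Łukasiewicz ¬ gives 1 − 1 = 0
(¬(¬((¬q ∧ ¬r) ∧ q) → r) ∨ ¬((p → (s → p)) → ((¬q → s) ∨ ¬(¬s → ¬¬q)))) = max(0.21, 0) = 0.21
(s ∨ (¬(¬((¬q ∧ ¬r) ∧ q) → r) ∨ ¬((p → (s → p)) → ((¬q → s) ∨ ¬(¬s → ¬¬q))))) = max(0.2, 0.21) = 0.21

0.21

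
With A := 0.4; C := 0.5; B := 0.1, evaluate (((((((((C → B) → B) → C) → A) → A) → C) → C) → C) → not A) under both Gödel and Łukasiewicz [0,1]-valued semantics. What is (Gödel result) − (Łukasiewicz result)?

-1.00

Gödel evaluation:
  (C → B): 0.5 > 0.1, so result = 0.1
  ((C → B) → B): 0.1 ≤ 0.1, so result = 1
  (((C → B) → B) → C): 1 > 0.5, so result = 0.5
  ((((C → B) → B) → C) → A): 0.5 > 0.4, so result = 0.4
  (((((C → B) → B) → C) → A) → A): 0.4 ≤ 0.4, so result = 1
  ((((((C → B) → B) → C) → A) → A) → C): 1 > 0.5, so result = 0.5
  (((((((C → B) → B) → C) → A) → A) → C) → C): 0.5 ≤ 0.5, so result = 1
  ((((((((C → B) → B) → C) → A) → A) → C) → C) → C): 1 > 0.5, so result = 0.5
  not A: Gödel ¬ of 0.4 = 0 (operand ≠ 0)
  (((((((((C → B) → B) → C) → A) → A) → C) → C) → C) → not A): 0.5 > 0, so result = 0
  Gödel value = 0
Łukasiewicz evaluation:
  (C → B): min(1, 1 − 0.5 + 0.1) = 0.6
  ((C → B) → B): min(1, 1 − 0.6 + 0.1) = 0.5
  (((C → B) → B) → C): min(1, 1 − 0.5 + 0.5) = 1
  ((((C → B) → B) → C) → A): min(1, 1 − 1 + 0.4) = 0.4
  (((((C → B) → B) → C) → A) → A): min(1, 1 − 0.4 + 0.4) = 1
  ((((((C → B) → B) → C) → A) → A) → C): min(1, 1 − 1 + 0.5) = 0.5
  (((((((C → B) → B) → C) → A) → A) → C) → C): min(1, 1 − 0.5 + 0.5) = 1
  ((((((((C → B) → B) → C) → A) → A) → C) → C) → C): min(1, 1 − 1 + 0.5) = 0.5
  not A: Łukasiewicz ¬ gives 1 − 0.4 = 0.6
  (((((((((C → B) → B) → C) → A) → A) → C) → C) → C) → not A): min(1, 1 − 0.5 + 0.6) = 1
  Łukasiewicz value = 1
Difference: 0 − 1 = -1.00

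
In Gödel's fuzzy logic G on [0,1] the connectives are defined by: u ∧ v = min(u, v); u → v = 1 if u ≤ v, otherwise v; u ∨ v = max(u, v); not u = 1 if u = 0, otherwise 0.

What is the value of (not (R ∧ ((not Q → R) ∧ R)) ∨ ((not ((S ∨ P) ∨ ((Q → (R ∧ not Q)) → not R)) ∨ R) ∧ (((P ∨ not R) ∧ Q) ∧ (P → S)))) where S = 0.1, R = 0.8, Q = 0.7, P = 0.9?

not Q: Gödel ¬ of 0.7 = 0 (operand ≠ 0)
(not Q → R): 0 ≤ 0.8, so result = 1
((not Q → R) ∧ R) = min(1, 0.8) = 0.8
(R ∧ ((not Q → R) ∧ R)) = min(0.8, 0.8) = 0.8
not (R ∧ ((not Q → R) ∧ R)): Gödel ¬ of 0.8 = 0 (operand ≠ 0)
(S ∨ P) = max(0.1, 0.9) = 0.9
not Q: Gödel ¬ of 0.7 = 0 (operand ≠ 0)
(R ∧ not Q) = min(0.8, 0) = 0
(Q → (R ∧ not Q)): 0.7 > 0, so result = 0
not R: Gödel ¬ of 0.8 = 0 (operand ≠ 0)
((Q → (R ∧ not Q)) → not R): 0 ≤ 0, so result = 1
((S ∨ P) ∨ ((Q → (R ∧ not Q)) → not R)) = max(0.9, 1) = 1
not ((S ∨ P) ∨ ((Q → (R ∧ not Q)) → not R)): Gödel ¬ of 1 = 0 (operand ≠ 0)
(not ((S ∨ P) ∨ ((Q → (R ∧ not Q)) → not R)) ∨ R) = max(0, 0.8) = 0.8
not R: Gödel ¬ of 0.8 = 0 (operand ≠ 0)
(P ∨ not R) = max(0.9, 0) = 0.9
((P ∨ not R) ∧ Q) = min(0.9, 0.7) = 0.7
(P → S): 0.9 > 0.1, so result = 0.1
(((P ∨ not R) ∧ Q) ∧ (P → S)) = min(0.7, 0.1) = 0.1
((not ((S ∨ P) ∨ ((Q → (R ∧ not Q)) → not R)) ∨ R) ∧ (((P ∨ not R) ∧ Q) ∧ (P → S))) = min(0.8, 0.1) = 0.1
(not (R ∧ ((not Q → R) ∧ R)) ∨ ((not ((S ∨ P) ∨ ((Q → (R ∧ not Q)) → not R)) ∨ R) ∧ (((P ∨ not R) ∧ Q) ∧ (P → S)))) = max(0, 0.1) = 0.1

0.10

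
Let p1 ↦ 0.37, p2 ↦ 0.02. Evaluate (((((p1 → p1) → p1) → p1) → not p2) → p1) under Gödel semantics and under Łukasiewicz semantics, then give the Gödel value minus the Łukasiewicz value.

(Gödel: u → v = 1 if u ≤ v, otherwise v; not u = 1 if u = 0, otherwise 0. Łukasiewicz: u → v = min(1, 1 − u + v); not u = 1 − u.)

Gödel evaluation:
  (p1 → p1): 0.37 ≤ 0.37, so result = 1
  ((p1 → p1) → p1): 1 > 0.37, so result = 0.37
  (((p1 → p1) → p1) → p1): 0.37 ≤ 0.37, so result = 1
  not p2: Gödel ¬ of 0.02 = 0 (operand ≠ 0)
  ((((p1 → p1) → p1) → p1) → not p2): 1 > 0, so result = 0
  (((((p1 → p1) → p1) → p1) → not p2) → p1): 0 ≤ 0.37, so result = 1
  Gödel value = 1
Łukasiewicz evaluation:
  (p1 → p1): min(1, 1 − 0.37 + 0.37) = 1
  ((p1 → p1) → p1): min(1, 1 − 1 + 0.37) = 0.37
  (((p1 → p1) → p1) → p1): min(1, 1 − 0.37 + 0.37) = 1
  not p2: Łukasiewicz ¬ gives 1 − 0.02 = 0.98
  ((((p1 → p1) → p1) → p1) → not p2): min(1, 1 − 1 + 0.98) = 0.98
  (((((p1 → p1) → p1) → p1) → not p2) → p1): min(1, 1 − 0.98 + 0.37) = 0.39
  Łukasiewicz value = 0.39
Difference: 1 − 0.39 = 0.61

0.61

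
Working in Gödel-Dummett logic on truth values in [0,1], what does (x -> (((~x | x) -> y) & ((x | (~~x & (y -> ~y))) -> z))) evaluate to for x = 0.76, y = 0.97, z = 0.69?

~x: Gödel ¬ of 0.76 = 0 (operand ≠ 0)
(~x | x) = max(0, 0.76) = 0.76
((~x | x) -> y): 0.76 ≤ 0.97, so result = 1
~x: Gödel ¬ of 0.76 = 0 (operand ≠ 0)
~~x: Gödel ¬ of 0 = 1 (operand is 0)
~y: Gödel ¬ of 0.97 = 0 (operand ≠ 0)
(y -> ~y): 0.97 > 0, so result = 0
(~~x & (y -> ~y)) = min(1, 0) = 0
(x | (~~x & (y -> ~y))) = max(0.76, 0) = 0.76
((x | (~~x & (y -> ~y))) -> z): 0.76 > 0.69, so result = 0.69
(((~x | x) -> y) & ((x | (~~x & (y -> ~y))) -> z)) = min(1, 0.69) = 0.69
(x -> (((~x | x) -> y) & ((x | (~~x & (y -> ~y))) -> z))): 0.76 > 0.69, so result = 0.69

0.69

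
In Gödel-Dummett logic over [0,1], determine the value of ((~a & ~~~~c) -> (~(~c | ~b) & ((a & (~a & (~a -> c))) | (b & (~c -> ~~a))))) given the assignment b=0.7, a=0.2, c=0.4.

~a: Gödel ¬ of 0.2 = 0 (operand ≠ 0)
~c: Gödel ¬ of 0.4 = 0 (operand ≠ 0)
~~c: Gödel ¬ of 0 = 1 (operand is 0)
~~~c: Gödel ¬ of 1 = 0 (operand ≠ 0)
~~~~c: Gödel ¬ of 0 = 1 (operand is 0)
(~a & ~~~~c) = min(0, 1) = 0
~c: Gödel ¬ of 0.4 = 0 (operand ≠ 0)
~b: Gödel ¬ of 0.7 = 0 (operand ≠ 0)
(~c | ~b) = max(0, 0) = 0
~(~c | ~b): Gödel ¬ of 0 = 1 (operand is 0)
~a: Gödel ¬ of 0.2 = 0 (operand ≠ 0)
~a: Gödel ¬ of 0.2 = 0 (operand ≠ 0)
(~a -> c): 0 ≤ 0.4, so result = 1
(~a & (~a -> c)) = min(0, 1) = 0
(a & (~a & (~a -> c))) = min(0.2, 0) = 0
~c: Gödel ¬ of 0.4 = 0 (operand ≠ 0)
~a: Gödel ¬ of 0.2 = 0 (operand ≠ 0)
~~a: Gödel ¬ of 0 = 1 (operand is 0)
(~c -> ~~a): 0 ≤ 1, so result = 1
(b & (~c -> ~~a)) = min(0.7, 1) = 0.7
((a & (~a & (~a -> c))) | (b & (~c -> ~~a))) = max(0, 0.7) = 0.7
(~(~c | ~b) & ((a & (~a & (~a -> c))) | (b & (~c -> ~~a)))) = min(1, 0.7) = 0.7
((~a & ~~~~c) -> (~(~c | ~b) & ((a & (~a & (~a -> c))) | (b & (~c -> ~~a))))): 0 ≤ 0.7, so result = 1

1.00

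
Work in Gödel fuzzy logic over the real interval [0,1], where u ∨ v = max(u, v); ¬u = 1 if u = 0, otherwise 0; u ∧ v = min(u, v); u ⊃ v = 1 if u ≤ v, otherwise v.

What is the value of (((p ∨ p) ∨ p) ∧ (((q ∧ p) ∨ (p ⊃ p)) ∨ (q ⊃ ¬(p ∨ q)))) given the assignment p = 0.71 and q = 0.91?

0.71

(p ∨ p) = max(0.71, 0.71) = 0.71
((p ∨ p) ∨ p) = max(0.71, 0.71) = 0.71
(q ∧ p) = min(0.91, 0.71) = 0.71
(p ⊃ p): 0.71 ≤ 0.71, so result = 1
((q ∧ p) ∨ (p ⊃ p)) = max(0.71, 1) = 1
(p ∨ q) = max(0.71, 0.91) = 0.91
¬(p ∨ q): Gödel ¬ of 0.91 = 0 (operand ≠ 0)
(q ⊃ ¬(p ∨ q)): 0.91 > 0, so result = 0
(((q ∧ p) ∨ (p ⊃ p)) ∨ (q ⊃ ¬(p ∨ q))) = max(1, 0) = 1
(((p ∨ p) ∨ p) ∧ (((q ∧ p) ∨ (p ⊃ p)) ∨ (q ⊃ ¬(p ∨ q)))) = min(0.71, 1) = 0.71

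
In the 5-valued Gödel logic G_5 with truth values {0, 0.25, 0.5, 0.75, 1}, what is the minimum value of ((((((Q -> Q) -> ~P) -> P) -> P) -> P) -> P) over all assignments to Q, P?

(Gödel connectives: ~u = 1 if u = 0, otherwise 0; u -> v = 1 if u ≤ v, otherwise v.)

The minimum is attained at Q = 0, P = 0.25:
  (Q -> Q): 0 ≤ 0, so result = 1
  ~P: Gödel ¬ of 0.25 = 0 (operand ≠ 0)
  ((Q -> Q) -> ~P): 1 > 0, so result = 0
  (((Q -> Q) -> ~P) -> P): 0 ≤ 0.25, so result = 1
  ((((Q -> Q) -> ~P) -> P) -> P): 1 > 0.25, so result = 0.25
  (((((Q -> Q) -> ~P) -> P) -> P) -> P): 0.25 ≤ 0.25, so result = 1
  ((((((Q -> Q) -> ~P) -> P) -> P) -> P) -> P): 1 > 0.25, so result = 0.25
Checking all 25 assignments confirms none give a value below 0.25.

0.25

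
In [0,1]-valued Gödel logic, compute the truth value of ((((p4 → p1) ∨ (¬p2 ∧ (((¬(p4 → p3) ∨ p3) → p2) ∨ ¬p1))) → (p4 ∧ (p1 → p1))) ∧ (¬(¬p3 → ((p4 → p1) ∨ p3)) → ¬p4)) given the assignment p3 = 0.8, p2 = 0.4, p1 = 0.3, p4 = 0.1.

(p4 → p1): 0.1 ≤ 0.3, so result = 1
¬p2: Gödel ¬ of 0.4 = 0 (operand ≠ 0)
(p4 → p3): 0.1 ≤ 0.8, so result = 1
¬(p4 → p3): Gödel ¬ of 1 = 0 (operand ≠ 0)
(¬(p4 → p3) ∨ p3) = max(0, 0.8) = 0.8
((¬(p4 → p3) ∨ p3) → p2): 0.8 > 0.4, so result = 0.4
¬p1: Gödel ¬ of 0.3 = 0 (operand ≠ 0)
(((¬(p4 → p3) ∨ p3) → p2) ∨ ¬p1) = max(0.4, 0) = 0.4
(¬p2 ∧ (((¬(p4 → p3) ∨ p3) → p2) ∨ ¬p1)) = min(0, 0.4) = 0
((p4 → p1) ∨ (¬p2 ∧ (((¬(p4 → p3) ∨ p3) → p2) ∨ ¬p1))) = max(1, 0) = 1
(p1 → p1): 0.3 ≤ 0.3, so result = 1
(p4 ∧ (p1 → p1)) = min(0.1, 1) = 0.1
(((p4 → p1) ∨ (¬p2 ∧ (((¬(p4 → p3) ∨ p3) → p2) ∨ ¬p1))) → (p4 ∧ (p1 → p1))): 1 > 0.1, so result = 0.1
¬p3: Gödel ¬ of 0.8 = 0 (operand ≠ 0)
(p4 → p1): 0.1 ≤ 0.3, so result = 1
((p4 → p1) ∨ p3) = max(1, 0.8) = 1
(¬p3 → ((p4 → p1) ∨ p3)): 0 ≤ 1, so result = 1
¬(¬p3 → ((p4 → p1) ∨ p3)): Gödel ¬ of 1 = 0 (operand ≠ 0)
¬p4: Gödel ¬ of 0.1 = 0 (operand ≠ 0)
(¬(¬p3 → ((p4 → p1) ∨ p3)) → ¬p4): 0 ≤ 0, so result = 1
((((p4 → p1) ∨ (¬p2 ∧ (((¬(p4 → p3) ∨ p3) → p2) ∨ ¬p1))) → (p4 ∧ (p1 → p1))) ∧ (¬(¬p3 → ((p4 → p1) ∨ p3)) → ¬p4)) = min(0.1, 1) = 0.1

0.10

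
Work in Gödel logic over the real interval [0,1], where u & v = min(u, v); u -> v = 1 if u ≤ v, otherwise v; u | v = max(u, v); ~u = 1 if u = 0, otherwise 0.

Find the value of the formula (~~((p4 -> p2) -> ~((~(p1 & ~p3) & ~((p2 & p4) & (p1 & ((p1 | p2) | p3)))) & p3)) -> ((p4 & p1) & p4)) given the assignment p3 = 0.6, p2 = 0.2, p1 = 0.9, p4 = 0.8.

0.80

(p4 -> p2): 0.8 > 0.2, so result = 0.2
~p3: Gödel ¬ of 0.6 = 0 (operand ≠ 0)
(p1 & ~p3) = min(0.9, 0) = 0
~(p1 & ~p3): Gödel ¬ of 0 = 1 (operand is 0)
(p2 & p4) = min(0.2, 0.8) = 0.2
(p1 | p2) = max(0.9, 0.2) = 0.9
((p1 | p2) | p3) = max(0.9, 0.6) = 0.9
(p1 & ((p1 | p2) | p3)) = min(0.9, 0.9) = 0.9
((p2 & p4) & (p1 & ((p1 | p2) | p3))) = min(0.2, 0.9) = 0.2
~((p2 & p4) & (p1 & ((p1 | p2) | p3))): Gödel ¬ of 0.2 = 0 (operand ≠ 0)
(~(p1 & ~p3) & ~((p2 & p4) & (p1 & ((p1 | p2) | p3)))) = min(1, 0) = 0
((~(p1 & ~p3) & ~((p2 & p4) & (p1 & ((p1 | p2) | p3)))) & p3) = min(0, 0.6) = 0
~((~(p1 & ~p3) & ~((p2 & p4) & (p1 & ((p1 | p2) | p3)))) & p3): Gödel ¬ of 0 = 1 (operand is 0)
((p4 -> p2) -> ~((~(p1 & ~p3) & ~((p2 & p4) & (p1 & ((p1 | p2) | p3)))) & p3)): 0.2 ≤ 1, so result = 1
~((p4 -> p2) -> ~((~(p1 & ~p3) & ~((p2 & p4) & (p1 & ((p1 | p2) | p3)))) & p3)): Gödel ¬ of 1 = 0 (operand ≠ 0)
~~((p4 -> p2) -> ~((~(p1 & ~p3) & ~((p2 & p4) & (p1 & ((p1 | p2) | p3)))) & p3)): Gödel ¬ of 0 = 1 (operand is 0)
(p4 & p1) = min(0.8, 0.9) = 0.8
((p4 & p1) & p4) = min(0.8, 0.8) = 0.8
(~~((p4 -> p2) -> ~((~(p1 & ~p3) & ~((p2 & p4) & (p1 & ((p1 | p2) | p3)))) & p3)) -> ((p4 & p1) & p4)): 1 > 0.8, so result = 0.8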